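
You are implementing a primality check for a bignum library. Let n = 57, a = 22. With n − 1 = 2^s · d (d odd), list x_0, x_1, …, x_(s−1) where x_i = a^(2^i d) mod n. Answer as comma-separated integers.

40, 4, 16

n − 1 = 56 = 2^3 · 7, so s = 3 and d = 7.
x_0 = 22^7 mod 57 = 40.
x_1 = 40^2 mod 57 = 4.
x_2 = 4^2 mod 57 = 16.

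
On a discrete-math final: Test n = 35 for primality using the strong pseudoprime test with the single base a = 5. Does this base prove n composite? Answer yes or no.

yes

n − 1 = 34 = 2^1 · 17, so s = 1 and d = 17.
x_0 = 5^17 mod 35 = 10.
x_0 ∉ {1, 34} and s = 1, so 5 is a Miller–Rabin witness and 35 is composite.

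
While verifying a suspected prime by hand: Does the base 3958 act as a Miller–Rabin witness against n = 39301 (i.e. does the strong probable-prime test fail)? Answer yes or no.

n − 1 = 39300 = 2^2 · 9825, so s = 2 and d = 9825.
Repeated squaring mod 39301: 3958^1 ≡ 3958, 3958^2 ≡ 23966, 3958^4 ≡ 24342, 3958^8 ≡ 31088, 3958^16 ≡ 12853, 3958^32 ≡ 17506, 3958^64 ≡ 30139, 3958^128 ≡ 34609, 3958^256 ≡ 6304, 3958^512 ≡ 7105, 3958^1024 ≡ 18541, 3958^2048 ≡ 2834, 3958^4096 ≡ 14152, 3958^8192 ≡ 1208.
9825 = 8192 + 1024 + 512 + 64 + 32 + 1, so 3958^9825 ≡ 1208·18541·7105·30139·17506·3958 ≡ 39300 (mod 39301).
x_0 = 3958^9825 mod 39301 = 39300.
x_0 = 39300 ≡ −1, so 3958 is not a witness.

no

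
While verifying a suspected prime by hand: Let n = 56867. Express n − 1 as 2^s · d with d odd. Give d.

Halving: 56866 → 28433; 28433 is odd.
So 56866 = 2^1 · 28433.

28433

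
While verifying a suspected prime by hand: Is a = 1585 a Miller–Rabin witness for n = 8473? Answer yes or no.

no

n − 1 = 8472 = 2^3 · 1059, so s = 3 and d = 1059.
x_0 = 1585^1059 mod 8473 = 7221.
x_0 is neither 1 nor 8472, so continue squaring.
x_1 = 7221^2 mod 8473 = 8472.
x_1 ≡ −1, so 1585 is not a witness.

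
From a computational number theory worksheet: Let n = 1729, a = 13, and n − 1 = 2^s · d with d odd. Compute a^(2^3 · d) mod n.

n − 1 = 1728 = 2^6 · 27, so s = 6 and d = 27.
x_0 = 13^27 mod 1729 = 1196.
x_1 = 1196^2 mod 1729 = 533.
x_2 = 533^2 mod 1729 = 533.
x_3 = 533^2 mod 1729 = 533.

533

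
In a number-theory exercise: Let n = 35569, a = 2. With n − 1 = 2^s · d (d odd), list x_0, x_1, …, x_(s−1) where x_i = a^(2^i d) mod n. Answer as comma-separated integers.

n − 1 = 35568 = 2^4 · 2223, so s = 4 and d = 2223.
x_0 = 2^2223 mod 35569 = 31677.
x_1 = 31677^2 mod 35569 = 30839.
x_2 = 30839^2 mod 35569 = 35568.
x_3 = 35568^2 mod 35569 = 1.

31677, 30839, 35568, 1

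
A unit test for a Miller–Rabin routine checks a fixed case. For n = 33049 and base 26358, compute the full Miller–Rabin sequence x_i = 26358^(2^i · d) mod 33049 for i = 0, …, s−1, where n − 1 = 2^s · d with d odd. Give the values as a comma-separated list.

23322, 28291, 33048

n − 1 = 33048 = 2^3 · 4131, so s = 3 and d = 4131.
x_0 = 26358^4131 mod 33049 = 23322.
x_1 = 23322^2 mod 33049 = 28291.
x_2 = 28291^2 mod 33049 = 33048.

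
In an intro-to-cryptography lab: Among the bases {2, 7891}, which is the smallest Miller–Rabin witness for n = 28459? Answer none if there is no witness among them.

2

n − 1 = 28458 = 2^1 · 14229, so s = 1 and d = 14229.
Base 2: x_0 = 2^14229 mod 28459 = 18602. x_0 ∉ {1, 28458} and s = 1, so 2 is a Miller–Rabin witness and 28459 is composite.
Base 7891: x_0 = 7891^14229 mod 28459 = 24846. x_0 ∉ {1, 28458} and s = 1, so 7891 is a Miller–Rabin witness and 28459 is composite.
The smallest witness among the given bases is 2.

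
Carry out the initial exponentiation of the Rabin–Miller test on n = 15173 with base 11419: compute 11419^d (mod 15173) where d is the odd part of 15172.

n − 1 = 15172 = 2^2 · 3793, so s = 2 and d = 3793.
Repeated squaring mod 15173: 11419^1 ≡ 11419, 11419^2 ≡ 11972, 11419^4 ≡ 4626, 11419^8 ≡ 5946, 11419^16 ≡ 1826, 11419^32 ≡ 11389, 11419^64 ≡ 10517, 11419^128 ≡ 11292, 11419^256 ≡ 10545, 11419^512 ≡ 9281, 11419^1024 ≡ 15013, 11419^2048 ≡ 10427.
3793 = 2048 + 1024 + 512 + 128 + 64 + 16 + 1, so 11419^3793 ≡ 10427·15013·9281·11292·10517·1826·11419 ≡ 1 (mod 15173).

1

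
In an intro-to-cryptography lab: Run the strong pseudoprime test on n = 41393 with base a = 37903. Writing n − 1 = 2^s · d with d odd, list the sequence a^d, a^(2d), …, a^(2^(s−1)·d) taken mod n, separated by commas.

20594, 158, 24964, 29681

n − 1 = 41392 = 2^4 · 2587, so s = 4 and d = 2587.
x_0 = 37903^2587 mod 41393 = 20594.
x_1 = 20594^2 mod 41393 = 158.
x_2 = 158^2 mod 41393 = 24964.
x_3 = 24964^2 mod 41393 = 29681.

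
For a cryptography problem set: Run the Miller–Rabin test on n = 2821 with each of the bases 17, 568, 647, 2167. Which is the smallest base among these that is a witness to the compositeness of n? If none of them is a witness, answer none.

n − 1 = 2820 = 2^2 · 705, so s = 2 and d = 705.
Base 17: x_0 = 17^705 mod 2821 = 2820. x_0 = 2820 ≡ −1, so 17 is not a witness.
Base 568: x_0 = 568^705 mod 2821 = 1. x_0 = 1, so 568 is not a witness.
Base 647: x_0 = 647^705 mod 2821 = 2820. x_0 = 2820 ≡ −1, so 647 is not a witness.
Base 2167: x_0 = 2167^705 mod 2821 = 1. x_0 = 1, so 2167 is not a witness.
No listed base is a witness for 2821.

none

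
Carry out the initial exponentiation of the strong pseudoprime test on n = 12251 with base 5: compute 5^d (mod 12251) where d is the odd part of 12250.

1

n − 1 = 12250 = 2^1 · 6125, so s = 1 and d = 6125.
Repeated squaring mod 12251: 5^1 ≡ 5, 5^2 ≡ 25, 5^4 ≡ 625, 5^8 ≡ 10844, 5^16 ≡ 7238, 5^32 ≡ 3368, 5^64 ≡ 11249, 5^128 ≡ 11673, 5^256 ≡ 3307, 5^512 ≡ 8357, 5^1024 ≡ 8749, 5^2048 ≡ 753, 5^4096 ≡ 3463.
6125 = 4096 + 1024 + 512 + 256 + 128 + 64 + 32 + 8 + 4 + 1, so 5^6125 ≡ 3463·8749·8357·3307·11673·11249·3368·10844·625·5 ≡ 1 (mod 12251).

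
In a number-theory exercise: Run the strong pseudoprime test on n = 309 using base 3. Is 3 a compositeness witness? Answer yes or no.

yes

n − 1 = 308 = 2^2 · 77, so s = 2 and d = 77.
Repeated squaring mod 309: 3^1 ≡ 3, 3^2 ≡ 9, 3^4 ≡ 81, 3^8 ≡ 72, 3^16 ≡ 240, 3^32 ≡ 126, 3^64 ≡ 117.
77 = 64 + 8 + 4 + 1, so 3^77 ≡ 117·72·81·3 ≡ 216 (mod 309).
x_0 = 3^77 mod 309 = 216.
x_0 is neither 1 nor 308, so continue squaring.
x_1 = 216^2 mod 309 = 306.
Reached i = s−1 = 1 without hitting −1: 3 is a Miller–Rabin witness and 309 is composite.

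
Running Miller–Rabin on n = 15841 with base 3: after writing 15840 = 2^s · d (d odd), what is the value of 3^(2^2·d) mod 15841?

n − 1 = 15840 = 2^5 · 495, so s = 5 and d = 495.
x_0 = 3^495 mod 15841 = 12802.
x_1 = 12802^2 mod 15841 = 218.
x_2 = 218^2 mod 15841 = 1.

1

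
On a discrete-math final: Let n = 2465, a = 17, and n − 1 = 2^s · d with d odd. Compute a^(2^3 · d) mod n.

n − 1 = 2464 = 2^5 · 77, so s = 5 and d = 77.
Repeated squaring mod 2465: 17^1 ≡ 17, 17^2 ≡ 289, 17^4 ≡ 2176, 17^8 ≡ 2176, 17^16 ≡ 2176, 17^32 ≡ 2176, 17^64 ≡ 2176.
77 = 64 + 8 + 4 + 1, so 17^77 ≡ 2176·2176·2176·17 ≡ 17 (mod 2465).
x_0 = 17.
x_1 = 17^2 mod 2465 = 289.
x_2 = 289^2 mod 2465 = 2176.
x_3 = 2176^2 mod 2465 = 2176.

2176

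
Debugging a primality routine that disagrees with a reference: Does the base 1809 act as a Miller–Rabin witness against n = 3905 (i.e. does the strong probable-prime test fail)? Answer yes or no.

yes

n − 1 = 3904 = 2^6 · 61, so s = 6 and d = 61.
Repeated squaring mod 3905: 1809^1 ≡ 1809, 1809^2 ≡ 91, 1809^4 ≡ 471, 1809^8 ≡ 3161, 1809^16 ≡ 2931, 1809^32 ≡ 3666.
61 = 32 + 16 + 8 + 4 + 1, so 1809^61 ≡ 3666·2931·3161·471·1809 ≡ 2524 (mod 3905).
x_0 = 1809^61 mod 3905 = 2524.
x_0 is neither 1 nor 3904, so continue squaring.
x_1 = 2524^2 mod 3905 = 1521.
x_2 = 1521^2 mod 3905 = 1681.
x_3 = 1681^2 mod 3905 = 2446.
x_4 = 2446^2 mod 3905 = 456.
x_5 = 456^2 mod 3905 = 971.
Reached i = s−1 = 5 without hitting −1: 1809 is a Miller–Rabin witness and 3905 is composite.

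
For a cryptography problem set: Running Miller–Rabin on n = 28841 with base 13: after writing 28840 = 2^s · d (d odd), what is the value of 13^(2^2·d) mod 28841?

24011

n − 1 = 28840 = 2^3 · 3605, so s = 3 and d = 3605.
x_0 = 13^3605 mod 28841 = 19916.
x_1 = 19916^2 mod 28841 = 25624.
x_2 = 25624^2 mod 28841 = 24011.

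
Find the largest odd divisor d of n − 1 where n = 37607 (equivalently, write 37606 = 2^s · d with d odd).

Halving: 37606 → 18803; 18803 is odd.
So 37606 = 2^1 · 18803.

18803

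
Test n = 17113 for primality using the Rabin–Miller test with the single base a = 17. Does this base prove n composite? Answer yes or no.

n − 1 = 17112 = 2^3 · 2139, so s = 3 and d = 2139.
Repeated squaring mod 17113: 17^1 ≡ 17, 17^2 ≡ 289, 17^4 ≡ 15069, 17^8 ≡ 2364, 17^16 ≡ 9658, 17^32 ≡ 11114, 17^64 ≡ 16475, 17^128 ≡ 13445, 17^256 ≡ 3406, 17^512 ≡ 15335, 17^1024 ≡ 12492, 17^2048 ≡ 13730.
2139 = 2048 + 64 + 16 + 8 + 2 + 1, so 17^2139 ≡ 13730·16475·9658·2364·289·17 ≡ 3992 (mod 17113).
x_0 = 17^2139 mod 17113 = 3992.
x_0 is neither 1 nor 17112, so continue squaring.
x_1 = 3992^2 mod 17113 = 3861.
x_2 = 3861^2 mod 17113 = 1898.
Reached i = s−1 = 2 without hitting −1: 17 is a Miller–Rabin witness and 17113 is composite.

yes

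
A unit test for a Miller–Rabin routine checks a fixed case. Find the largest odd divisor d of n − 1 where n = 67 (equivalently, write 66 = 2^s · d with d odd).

33

Halving: 66 → 33; 33 is odd.
So 66 = 2^1 · 33.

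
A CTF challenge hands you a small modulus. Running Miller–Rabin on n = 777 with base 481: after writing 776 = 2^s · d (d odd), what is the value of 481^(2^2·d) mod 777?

n − 1 = 776 = 2^3 · 97, so s = 3 and d = 97.
x_0 = 481^97 mod 777 = 481.
x_1 = 481^2 mod 777 = 592.
x_2 = 592^2 mod 777 = 37.

37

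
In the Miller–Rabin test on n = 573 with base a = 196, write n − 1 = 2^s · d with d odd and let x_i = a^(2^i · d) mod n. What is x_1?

n − 1 = 572 = 2^2 · 143, so s = 2 and d = 143.
x_0 = 196^143 mod 573 = 559.
x_1 = 559^2 mod 573 = 196.

196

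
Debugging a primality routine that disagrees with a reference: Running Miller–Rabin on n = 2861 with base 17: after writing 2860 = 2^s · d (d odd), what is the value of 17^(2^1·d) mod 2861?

2860

n − 1 = 2860 = 2^2 · 715, so s = 2 and d = 715.
Repeated squaring mod 2861: 17^1 ≡ 17, 17^2 ≡ 289, 17^4 ≡ 552, 17^8 ≡ 1438, 17^16 ≡ 2202, 17^32 ≡ 2270, 17^64 ≡ 239, 17^128 ≡ 2762, 17^256 ≡ 1218, 17^512 ≡ 1526.
715 = 512 + 128 + 64 + 8 + 2 + 1, so 17^715 ≡ 1526·2762·239·1438·289·17 ≡ 1659 (mod 2861).
x_0 = 1659.
x_1 = 1659^2 mod 2861 = 2860.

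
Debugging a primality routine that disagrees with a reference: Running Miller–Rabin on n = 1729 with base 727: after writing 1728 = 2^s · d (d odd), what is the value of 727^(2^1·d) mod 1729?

1

n − 1 = 1728 = 2^6 · 27, so s = 6 and d = 27.
Repeated squaring mod 1729: 727^1 ≡ 727, 727^2 ≡ 1184, 727^4 ≡ 1366, 727^8 ≡ 365, 727^16 ≡ 92.
27 = 16 + 8 + 2 + 1, so 727^27 ≡ 92·365·1184·727 ≡ 818 (mod 1729).
x_0 = 818.
x_1 = 818^2 mod 1729 = 1.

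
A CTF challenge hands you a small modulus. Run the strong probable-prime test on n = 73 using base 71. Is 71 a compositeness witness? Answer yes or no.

n − 1 = 72 = 2^3 · 9, so s = 3 and d = 9.
Repeated squaring mod 73: 71^1 ≡ 71, 71^2 ≡ 4, 71^4 ≡ 16, 71^8 ≡ 37.
9 = 8 + 1, so 71^9 ≡ 37·71 ≡ 72 (mod 73).
x_0 = 71^9 mod 73 = 72.
x_0 = 72 ≡ −1, so 71 is not a witness.

no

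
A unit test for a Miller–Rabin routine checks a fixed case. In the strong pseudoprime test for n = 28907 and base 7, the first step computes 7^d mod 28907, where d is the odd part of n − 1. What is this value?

8014

n − 1 = 28906 = 2^1 · 14453, so s = 1 and d = 14453.
7^14453 mod 28907 = 8014.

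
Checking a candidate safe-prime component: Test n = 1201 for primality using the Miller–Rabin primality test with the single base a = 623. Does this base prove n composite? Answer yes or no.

n − 1 = 1200 = 2^4 · 75, so s = 4 and d = 75.
x_0 = 623^75 mod 1201 = 7.
x_0 is neither 1 nor 1200, so continue squaring.
x_1 = 7^2 mod 1201 = 49.
x_2 = 49^2 mod 1201 = 1200.
x_2 ≡ −1, so 623 is not a witness.

no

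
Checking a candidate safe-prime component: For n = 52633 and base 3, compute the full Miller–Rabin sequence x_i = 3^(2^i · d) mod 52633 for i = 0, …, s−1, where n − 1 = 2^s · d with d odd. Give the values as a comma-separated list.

3604, 41098, 1

n − 1 = 52632 = 2^3 · 6579, so s = 3 and d = 6579.
x_0 = 3^6579 mod 52633 = 3604.
x_1 = 3604^2 mod 52633 = 41098.
x_2 = 41098^2 mod 52633 = 1.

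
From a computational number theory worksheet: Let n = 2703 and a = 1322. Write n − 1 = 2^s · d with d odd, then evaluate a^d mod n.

n − 1 = 2702 = 2^1 · 1351, so s = 1 and d = 1351.
Repeated squaring mod 2703: 1322^1 ≡ 1322, 1322^2 ≡ 1546, 1322^4 ≡ 664, 1322^8 ≡ 307, 1322^16 ≡ 2347, 1322^32 ≡ 2398, 1322^64 ≡ 1123, 1322^128 ≡ 1531, 1322^256 ≡ 460, 1322^512 ≡ 766, 1322^1024 ≡ 205.
1351 = 1024 + 256 + 64 + 4 + 2 + 1, so 1322^1351 ≡ 205·460·1123·664·1546·1322 ≡ 1466 (mod 2703).

1466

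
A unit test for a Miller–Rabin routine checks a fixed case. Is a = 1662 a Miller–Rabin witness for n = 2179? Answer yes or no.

n − 1 = 2178 = 2^1 · 1089, so s = 1 and d = 1089.
x_0 = 1662^1089 mod 2179 = 2178.
x_0 = 2178 ≡ −1, so 1662 is not a witness.

no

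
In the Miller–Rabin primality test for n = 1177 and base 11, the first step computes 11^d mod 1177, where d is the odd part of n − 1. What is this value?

319

n − 1 = 1176 = 2^3 · 147, so s = 3 and d = 147.
11^147 mod 1177 = 319.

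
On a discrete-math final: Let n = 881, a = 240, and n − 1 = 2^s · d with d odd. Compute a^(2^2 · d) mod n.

494

n − 1 = 880 = 2^4 · 55, so s = 4 and d = 55.
x_0 = 240^55 mod 881 = 85.
x_1 = 85^2 mod 881 = 177.
x_2 = 177^2 mod 881 = 494.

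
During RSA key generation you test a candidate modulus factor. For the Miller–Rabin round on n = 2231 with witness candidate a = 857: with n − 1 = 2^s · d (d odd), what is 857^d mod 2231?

n − 1 = 2230 = 2^1 · 1115, so s = 1 and d = 1115.
857^1115 mod 2231 = 491.

491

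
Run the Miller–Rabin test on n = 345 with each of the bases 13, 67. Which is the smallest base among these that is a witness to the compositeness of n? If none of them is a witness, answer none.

n − 1 = 344 = 2^3 · 43, so s = 3 and d = 43.
Base 13: x_0 = 13^43 mod 345 = 292. x_0 is neither 1 nor 344, so continue squaring. x_1 = 292^2 mod 345 = 49. x_2 = 49^2 mod 345 = 331. Reached i = s−1 = 2 without hitting −1: 13 is a Miller–Rabin witness and 345 is composite.
Base 67: x_0 = 67^43 mod 345 = 103. x_0 is neither 1 nor 344, so continue squaring. x_1 = 103^2 mod 345 = 259. x_2 = 259^2 mod 345 = 151. Reached i = s−1 = 2 without hitting −1: 67 is a Miller–Rabin witness and 345 is composite.
The smallest witness among the given bases is 13.

13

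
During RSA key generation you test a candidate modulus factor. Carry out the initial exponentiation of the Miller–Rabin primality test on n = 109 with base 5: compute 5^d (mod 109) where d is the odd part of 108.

n − 1 = 108 = 2^2 · 27, so s = 2 and d = 27.
5^27 mod 109 = 1.

1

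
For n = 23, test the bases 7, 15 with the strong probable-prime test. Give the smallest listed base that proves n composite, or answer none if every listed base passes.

n − 1 = 22 = 2^1 · 11, so s = 1 and d = 11.
Base 7: x_0 = 7^11 mod 23 = 22. x_0 = 22 ≡ −1, so 7 is not a witness.
Base 15: x_0 = 15^11 mod 23 = 22. x_0 = 22 ≡ −1, so 15 is not a witness.
No listed base is a witness for 23.

none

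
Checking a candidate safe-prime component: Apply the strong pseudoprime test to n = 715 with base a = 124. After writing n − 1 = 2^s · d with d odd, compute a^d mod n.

229

n − 1 = 714 = 2^1 · 357, so s = 1 and d = 357.
124^357 mod 715 = 229.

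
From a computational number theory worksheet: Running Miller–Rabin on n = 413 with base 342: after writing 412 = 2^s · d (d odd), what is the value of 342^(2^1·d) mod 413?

253

n − 1 = 412 = 2^2 · 103, so s = 2 and d = 103.
x_0 = 342^103 mod 413 = 90.
x_1 = 90^2 mod 413 = 253.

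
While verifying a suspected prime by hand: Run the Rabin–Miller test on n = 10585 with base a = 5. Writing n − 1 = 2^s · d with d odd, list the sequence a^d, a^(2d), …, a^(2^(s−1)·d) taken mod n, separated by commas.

n − 1 = 10584 = 2^3 · 1323, so s = 3 and d = 1323.
x_0 = 5^1323 mod 10585 = 9395.
x_1 = 9395^2 mod 10585 = 8295.
x_2 = 8295^2 mod 10585 = 4525.

9395, 8295, 4525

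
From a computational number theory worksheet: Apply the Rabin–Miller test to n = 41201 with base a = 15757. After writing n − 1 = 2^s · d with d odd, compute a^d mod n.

n − 1 = 41200 = 2^4 · 2575, so s = 4 and d = 2575.
15757^2575 mod 41201 = 15012.

15012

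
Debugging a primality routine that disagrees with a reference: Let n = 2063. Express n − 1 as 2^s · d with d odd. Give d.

1031

Halving: 2062 → 1031; 1031 is odd.
So 2062 = 2^1 · 1031.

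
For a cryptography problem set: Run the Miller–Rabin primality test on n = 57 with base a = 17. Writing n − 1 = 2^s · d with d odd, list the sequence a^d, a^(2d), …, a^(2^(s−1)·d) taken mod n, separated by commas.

n − 1 = 56 = 2^3 · 7, so s = 3 and d = 7.
x_0 = 17^7 mod 57 = 5.
x_1 = 5^2 mod 57 = 25.
x_2 = 25^2 mod 57 = 55.

5, 25, 55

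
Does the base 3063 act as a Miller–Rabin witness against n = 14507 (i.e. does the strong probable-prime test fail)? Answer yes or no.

yes

n − 1 = 14506 = 2^1 · 7253, so s = 1 and d = 7253.
Repeated squaring mod 14507: 3063^1 ≡ 3063, 3063^2 ≡ 10447, 3063^4 ≡ 3648, 3063^8 ≡ 4985, 3063^16 ≡ 14241, 3063^32 ≡ 12728, 3063^64 ≡ 2315, 3063^128 ≡ 6142, 3063^256 ≡ 5964, 3063^512 ≡ 12639, 3063^1024 ≡ 7744, 3063^2048 ≡ 12105, 3063^4096 ≡ 10325.
7253 = 4096 + 2048 + 1024 + 64 + 16 + 4 + 1, so 3063^7253 ≡ 10325·12105·7744·2315·14241·3648·3063 ≡ 10287 (mod 14507).
x_0 = 3063^7253 mod 14507 = 10287.
x_0 ∉ {1, 14506} and s = 1, so 3063 is a Miller–Rabin witness and 14507 is composite.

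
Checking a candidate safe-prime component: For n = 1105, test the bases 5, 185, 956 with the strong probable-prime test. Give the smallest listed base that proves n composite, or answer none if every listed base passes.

n − 1 = 1104 = 2^4 · 69, so s = 4 and d = 69.
Base 5: x_0 = 5^69 mod 1105 = 915. x_0 is neither 1 nor 1104, so continue squaring. x_1 = 915^2 mod 1105 = 740. x_2 = 740^2 mod 1105 = 625. x_3 = 625^2 mod 1105 = 560. Reached i = s−1 = 3 without hitting −1: 5 is a Miller–Rabin witness and 1105 is composite.
Base 185: x_0 = 185^69 mod 1105 = 495. x_0 is neither 1 nor 1104, so continue squaring. x_1 = 495^2 mod 1105 = 820. x_2 = 820^2 mod 1105 = 560. x_3 = 560^2 mod 1105 = 885. Reached i = s−1 = 3 without hitting −1: 185 is a Miller–Rabin witness and 1105 is composite.
Base 956: x_0 = 956^69 mod 1105 = 21. x_0 is neither 1 nor 1104, so continue squaring. x_1 = 21^2 mod 1105 = 441. x_2 = 441^2 mod 1105 = 1. x_2 = 1 but x_1 ≠ ±1, a nontrivial square root of 1 — 956 is a witness and 1105 is composite.
The smallest witness among the given bases is 5.

5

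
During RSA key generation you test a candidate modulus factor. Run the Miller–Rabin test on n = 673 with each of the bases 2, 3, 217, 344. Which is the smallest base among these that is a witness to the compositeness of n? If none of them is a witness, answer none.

n − 1 = 672 = 2^5 · 21, so s = 5 and d = 21.
Base 2: x_0 = 2^21 mod 673 = 84. x_0 is neither 1 nor 672, so continue squaring. x_1 = 84^2 mod 673 = 326. x_2 = 326^2 mod 673 = 615. x_3 = 615^2 mod 673 = 672. x_3 ≡ −1, so 2 is not a witness.
Base 3: x_0 = 3^21 mod 673 = 347. x_0 is neither 1 nor 672, so continue squaring. x_1 = 347^2 mod 673 = 615. x_2 = 615^2 mod 673 = 672. x_2 ≡ −1, so 3 is not a witness.
Base 217: x_0 = 217^21 mod 673 = 559. x_0 is neither 1 nor 672, so continue squaring. x_1 = 559^2 mod 673 = 209. x_2 = 209^2 mod 673 = 609. x_3 = 609^2 mod 673 = 58. x_4 = 58^2 mod 673 = 672. x_4 ≡ −1, so 217 is not a witness.
Base 344: x_0 = 344^21 mod 673 = 183. x_0 is neither 1 nor 672, so continue squaring. x_1 = 183^2 mod 673 = 512. x_2 = 512^2 mod 673 = 347. x_3 = 347^2 mod 673 = 615. x_4 = 615^2 mod 673 = 672. x_4 ≡ −1, so 344 is not a witness.
No listed base is a witness for 673.

none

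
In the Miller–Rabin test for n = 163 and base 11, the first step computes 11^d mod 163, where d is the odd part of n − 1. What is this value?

n − 1 = 162 = 2^1 · 81, so s = 1 and d = 81.
Repeated squaring mod 163: 11^1 ≡ 11, 11^2 ≡ 121, 11^4 ≡ 134, 11^8 ≡ 26, 11^16 ≡ 24, 11^32 ≡ 87, 11^64 ≡ 71.
81 = 64 + 16 + 1, so 11^81 ≡ 71·24·11 ≡ 162 (mod 163).

162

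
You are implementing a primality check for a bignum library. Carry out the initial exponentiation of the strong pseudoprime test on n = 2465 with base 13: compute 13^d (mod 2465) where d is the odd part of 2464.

608

n − 1 = 2464 = 2^5 · 77, so s = 5 and d = 77.
13^77 mod 2465 = 608.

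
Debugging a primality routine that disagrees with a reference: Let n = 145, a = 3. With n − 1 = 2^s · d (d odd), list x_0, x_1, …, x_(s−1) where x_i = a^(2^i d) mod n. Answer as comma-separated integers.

108, 64, 36, 136

n − 1 = 144 = 2^4 · 9, so s = 4 and d = 9.
x_0 = 3^9 mod 145 = 108.
x_1 = 108^2 mod 145 = 64.
x_2 = 64^2 mod 145 = 36.
x_3 = 36^2 mod 145 = 136.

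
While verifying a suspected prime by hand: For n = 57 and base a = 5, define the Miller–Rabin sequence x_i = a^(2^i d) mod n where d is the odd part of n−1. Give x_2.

n − 1 = 56 = 2^3 · 7, so s = 3 and d = 7.
By repeated squaring, 5^7 ≡ 35 (mod 57).
x_0 = 35.
x_1 = 35^2 mod 57 = 28.
x_2 = 28^2 mod 57 = 43.

43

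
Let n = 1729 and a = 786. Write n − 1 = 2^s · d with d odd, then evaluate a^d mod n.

n − 1 = 1728 = 2^6 · 27, so s = 6 and d = 27.
786^27 mod 1729 = 1464.

1464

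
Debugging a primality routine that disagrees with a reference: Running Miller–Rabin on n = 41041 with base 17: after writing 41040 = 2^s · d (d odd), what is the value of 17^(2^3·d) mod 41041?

1

n − 1 = 41040 = 2^4 · 2565, so s = 4 and d = 2565.
x_0 = 17^2565 mod 41041 = 33032.
x_1 = 33032^2 mod 41041 = 38039.
x_2 = 38039^2 mod 41041 = 24025.
x_3 = 24025^2 mod 41041 = 1.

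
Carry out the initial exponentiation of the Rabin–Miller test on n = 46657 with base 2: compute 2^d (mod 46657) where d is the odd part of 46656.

n − 1 = 46656 = 2^6 · 729, so s = 6 and d = 729.
2^729 mod 46657 = 512.

512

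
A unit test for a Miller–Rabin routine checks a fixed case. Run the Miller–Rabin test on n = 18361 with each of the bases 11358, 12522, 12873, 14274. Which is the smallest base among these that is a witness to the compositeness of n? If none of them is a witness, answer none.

n − 1 = 18360 = 2^3 · 2295, so s = 3 and d = 2295.
Base 11358: x_0 = 11358^2295 mod 18361 = 1. x_0 = 1, so 11358 is not a witness.
Base 12522: x_0 = 12522^2295 mod 18361 = 3100. x_0 is neither 1 nor 18360, so continue squaring. x_1 = 3100^2 mod 18361 = 7197. x_2 = 7197^2 mod 18361 = 428. Reached i = s−1 = 2 without hitting −1: 12522 is a Miller–Rabin witness and 18361 is composite.
Base 12873: x_0 = 12873^2295 mod 18361 = 1841. x_0 is neither 1 nor 18360, so continue squaring. x_1 = 1841^2 mod 18361 = 10857. x_2 = 10857^2 mod 18361 = 15190. Reached i = s−1 = 2 without hitting −1: 12873 is a Miller–Rabin witness and 18361 is composite.
Base 14274: x_0 = 14274^2295 mod 18361 = 4880. x_0 is neither 1 nor 18360, so continue squaring. x_1 = 4880^2 mod 18361 = 183. x_2 = 183^2 mod 18361 = 15128. Reached i = s−1 = 2 without hitting −1: 14274 is a Miller–Rabin witness and 18361 is composite.
The smallest witness among the given bases is 12522.

12522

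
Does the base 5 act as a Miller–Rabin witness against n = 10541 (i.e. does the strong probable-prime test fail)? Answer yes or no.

n − 1 = 10540 = 2^2 · 2635, so s = 2 and d = 2635.
x_0 = 5^2635 mod 10541 = 802.
x_0 is neither 1 nor 10540, so continue squaring.
x_1 = 802^2 mod 10541 = 203.
Reached i = s−1 = 1 without hitting −1: 5 is a Miller–Rabin witness and 10541 is composite.

yes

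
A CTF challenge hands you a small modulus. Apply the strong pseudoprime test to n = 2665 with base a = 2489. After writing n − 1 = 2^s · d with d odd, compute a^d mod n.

n − 1 = 2664 = 2^3 · 333, so s = 3 and d = 333.
2489^333 mod 2665 = 889.

889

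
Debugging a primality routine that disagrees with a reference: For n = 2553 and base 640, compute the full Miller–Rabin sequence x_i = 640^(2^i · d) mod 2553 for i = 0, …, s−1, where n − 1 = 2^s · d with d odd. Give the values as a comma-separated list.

1195, 898, 2209

n − 1 = 2552 = 2^3 · 319, so s = 3 and d = 319.
x_0 = 640^319 mod 2553 = 1195.
x_1 = 1195^2 mod 2553 = 898.
x_2 = 898^2 mod 2553 = 2209.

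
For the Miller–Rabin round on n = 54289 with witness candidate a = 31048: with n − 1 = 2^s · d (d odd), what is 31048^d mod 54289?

n − 1 = 54288 = 2^4 · 3393, so s = 4 and d = 3393.
Repeated squaring mod 54289: 31048^1 ≡ 31048, 31048^2 ≡ 22820, 31048^4 ≡ 12312, 31048^8 ≡ 10456, 31048^16 ≡ 44179, 31048^32 ≡ 40202, 31048^64 ≡ 17274, 31048^128 ≡ 18732, 31048^256 ≡ 18017, 31048^512 ≡ 18358, 31048^1024 ≡ 44341, 31048^2048 ≡ 48146.
3393 = 2048 + 1024 + 256 + 64 + 1, so 31048^3393 ≡ 48146·44341·18017·17274·31048 ≡ 33564 (mod 54289).

33564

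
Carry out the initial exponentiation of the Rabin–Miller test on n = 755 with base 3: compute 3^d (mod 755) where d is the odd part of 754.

293

n − 1 = 754 = 2^1 · 377, so s = 1 and d = 377.
3^377 mod 755 = 293.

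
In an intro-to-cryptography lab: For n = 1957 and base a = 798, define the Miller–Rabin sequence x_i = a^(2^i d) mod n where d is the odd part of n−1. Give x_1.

n − 1 = 1956 = 2^2 · 489, so s = 2 and d = 489.
x_0 = 798^489 mod 1957 = 893.
x_1 = 893^2 mod 1957 = 950.

950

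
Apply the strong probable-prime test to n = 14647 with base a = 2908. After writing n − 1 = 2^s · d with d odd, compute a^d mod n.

299

n − 1 = 14646 = 2^1 · 7323, so s = 1 and d = 7323.
Repeated squaring mod 14647: 2908^1 ≡ 2908, 2908^2 ≡ 5145, 2908^4 ≡ 3896, 2908^8 ≡ 4524, 2908^16 ≡ 4717, 2908^32 ≡ 1296, 2908^64 ≡ 9858, 2908^128 ≡ 11966, 2908^256 ≡ 10731, 2908^512 ≡ 14294, 2908^1024 ≡ 7433, 2908^2048 ≡ 1005, 2908^4096 ≡ 14029.
7323 = 4096 + 2048 + 1024 + 128 + 16 + 8 + 2 + 1, so 2908^7323 ≡ 14029·1005·7433·11966·4717·4524·5145·2908 ≡ 299 (mod 14647).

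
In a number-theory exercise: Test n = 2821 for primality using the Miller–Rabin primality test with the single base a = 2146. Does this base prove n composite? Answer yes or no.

n − 1 = 2820 = 2^2 · 705, so s = 2 and d = 705.
Repeated squaring mod 2821: 2146^1 ≡ 2146, 2146^2 ≡ 1444, 2146^4 ≡ 417, 2146^8 ≡ 1808, 2146^16 ≡ 2146, 2146^32 ≡ 1444, 2146^64 ≡ 417, 2146^128 ≡ 1808, 2146^256 ≡ 2146, 2146^512 ≡ 1444.
705 = 512 + 128 + 64 + 1, so 2146^705 ≡ 1444·1808·417·2146 ≡ 1 (mod 2821).
x_0 = 2146^705 mod 2821 = 1.
x_0 = 1, so 2146 is not a witness.

no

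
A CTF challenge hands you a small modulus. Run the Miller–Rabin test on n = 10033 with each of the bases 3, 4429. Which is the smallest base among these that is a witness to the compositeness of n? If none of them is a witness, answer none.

3

n − 1 = 10032 = 2^4 · 627, so s = 4 and d = 627.
Base 3: x_0 = 3^627 mod 10033 = 2239. x_0 is neither 1 nor 10032, so continue squaring. x_1 = 2239^2 mod 10033 = 6654. x_2 = 6654^2 mod 10033 = 87. x_3 = 87^2 mod 10033 = 7569. Reached i = s−1 = 3 without hitting −1: 3 is a Miller–Rabin witness and 10033 is composite.
Base 4429: x_0 = 4429^627 mod 10033 = 7235. x_0 is neither 1 nor 10032, so continue squaring. x_1 = 7235^2 mod 10033 = 3064. x_2 = 3064^2 mod 10033 = 7241. x_3 = 7241^2 mod 10033 = 9656. Reached i = s−1 = 3 without hitting −1: 4429 is a Miller–Rabin witness and 10033 is composite.
The smallest witness among the given bases is 3.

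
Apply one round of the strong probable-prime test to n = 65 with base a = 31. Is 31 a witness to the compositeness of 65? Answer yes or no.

yes

n − 1 = 64 = 2^6 · 1, so s = 6 and d = 1.
x_0 = 31^1 mod 65 = 31.
x_0 is neither 1 nor 64, so continue squaring.
x_1 = 31^2 mod 65 = 51.
x_2 = 51^2 mod 65 = 1.
x_2 = 1 but x_1 ≠ ±1, a nontrivial square root of 1 — 31 is a witness and 65 is composite.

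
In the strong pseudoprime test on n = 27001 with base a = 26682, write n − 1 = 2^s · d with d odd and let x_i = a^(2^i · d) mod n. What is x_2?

3225

n − 1 = 27000 = 2^3 · 3375, so s = 3 and d = 3375.
x_0 = 26682^3375 mod 27001 = 17948.
x_1 = 17948^2 mod 27001 = 8774.
x_2 = 8774^2 mod 27001 = 3225.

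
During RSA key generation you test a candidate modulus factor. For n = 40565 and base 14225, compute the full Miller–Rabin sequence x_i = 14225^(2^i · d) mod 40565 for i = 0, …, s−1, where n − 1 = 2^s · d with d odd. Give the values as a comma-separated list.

24900, 14540

n − 1 = 40564 = 2^2 · 10141, so s = 2 and d = 10141.
x_0 = 14225^10141 mod 40565 = 24900.
x_1 = 24900^2 mod 40565 = 14540.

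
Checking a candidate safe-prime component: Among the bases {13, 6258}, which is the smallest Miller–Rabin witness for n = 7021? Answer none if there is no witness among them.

13

n − 1 = 7020 = 2^2 · 1755, so s = 2 and d = 1755.
Base 13: x_0 = 13^1755 mod 7021 = 5172. x_0 is neither 1 nor 7020, so continue squaring. x_1 = 5172^2 mod 7021 = 6595. Reached i = s−1 = 1 without hitting −1: 13 is a Miller–Rabin witness and 7021 is composite.
Base 6258: x_0 = 6258^1755 mod 7021 = 1827. x_0 is neither 1 nor 7020, so continue squaring. x_1 = 1827^2 mod 7021 = 2954. Reached i = s−1 = 1 without hitting −1: 6258 is a Miller–Rabin witness and 7021 is composite.
The smallest witness among the given bases is 13.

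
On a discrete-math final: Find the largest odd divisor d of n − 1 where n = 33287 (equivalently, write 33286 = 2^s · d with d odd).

Halving: 33286 → 16643; 16643 is odd.
So 33286 = 2^1 · 16643.

16643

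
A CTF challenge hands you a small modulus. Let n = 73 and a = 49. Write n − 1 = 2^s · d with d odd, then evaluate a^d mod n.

n − 1 = 72 = 2^3 · 9, so s = 3 and d = 9.
49^9 mod 73 = 27.

27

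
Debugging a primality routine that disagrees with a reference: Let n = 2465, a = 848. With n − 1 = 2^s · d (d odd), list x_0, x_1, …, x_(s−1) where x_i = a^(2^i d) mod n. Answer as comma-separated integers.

2263, 1364, 1886, 1, 1

n − 1 = 2464 = 2^5 · 77, so s = 5 and d = 77.
x_0 = 848^77 mod 2465 = 2263.
x_1 = 2263^2 mod 2465 = 1364.
x_2 = 1364^2 mod 2465 = 1886.
x_3 = 1886^2 mod 2465 = 1.
x_4 = 1^2 mod 2465 = 1.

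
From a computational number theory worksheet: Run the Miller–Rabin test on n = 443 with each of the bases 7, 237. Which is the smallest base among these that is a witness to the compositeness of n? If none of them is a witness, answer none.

none

n − 1 = 442 = 2^1 · 221, so s = 1 and d = 221.
Base 7: x_0 = 7^221 mod 443 = 442. x_0 = 442 ≡ −1, so 7 is not a witness.
Base 237: x_0 = 237^221 mod 443 = 1. x_0 = 1, so 237 is not a witness.
No listed base is a witness for 443.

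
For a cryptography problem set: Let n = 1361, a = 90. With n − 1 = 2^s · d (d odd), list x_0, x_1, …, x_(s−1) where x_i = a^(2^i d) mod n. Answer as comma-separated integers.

n − 1 = 1360 = 2^4 · 85, so s = 4 and d = 85.
x_0 = 90^85 mod 1361 = 614.
x_1 = 614^2 mod 1361 = 1360.
x_2 = 1360^2 mod 1361 = 1.
x_3 = 1^2 mod 1361 = 1.

614, 1360, 1, 1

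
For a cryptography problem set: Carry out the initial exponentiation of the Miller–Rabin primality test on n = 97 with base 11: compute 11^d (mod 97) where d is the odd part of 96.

n − 1 = 96 = 2^5 · 3, so s = 5 and d = 3.
11^3 mod 97 = 70.

70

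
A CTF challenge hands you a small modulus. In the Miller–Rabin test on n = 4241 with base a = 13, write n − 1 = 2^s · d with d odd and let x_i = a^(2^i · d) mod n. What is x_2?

n − 1 = 4240 = 2^4 · 265, so s = 4 and d = 265.
By repeated squaring, 13^265 ≡ 3768 (mod 4241).
x_0 = 3768.
x_1 = 3768^2 mod 4241 = 3197.
x_2 = 3197^2 mod 4241 = 4240.

4240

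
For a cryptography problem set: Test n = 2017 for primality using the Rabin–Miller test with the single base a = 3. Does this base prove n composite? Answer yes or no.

n − 1 = 2016 = 2^5 · 63, so s = 5 and d = 63.
x_0 = 3^63 mod 2017 = 913.
x_0 is neither 1 nor 2016, so continue squaring.
x_1 = 913^2 mod 2017 = 548.
x_2 = 548^2 mod 2017 = 1788.
x_3 = 1788^2 mod 2017 = 2016.
x_3 ≡ −1, so 3 is not a witness.

no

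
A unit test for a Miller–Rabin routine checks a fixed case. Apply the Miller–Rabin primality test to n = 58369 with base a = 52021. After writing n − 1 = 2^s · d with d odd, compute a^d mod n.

n − 1 = 58368 = 2^10 · 57, so s = 10 and d = 57.
Repeated squaring mod 58369: 52021^1 ≡ 52021, 52021^2 ≡ 22494, 52021^4 ≡ 37544, 52021^8 ≡ 57324, 52021^16 ≡ 41383, 52021^32 ≡ 6229.
57 = 32 + 16 + 8 + 1, so 52021^57 ≡ 6229·41383·57324·52021 ≡ 45117 (mod 58369).

45117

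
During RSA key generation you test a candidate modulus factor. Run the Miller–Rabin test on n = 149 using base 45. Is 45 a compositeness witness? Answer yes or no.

no

n − 1 = 148 = 2^2 · 37, so s = 2 and d = 37.
Repeated squaring mod 149: 45^1 ≡ 45, 45^2 ≡ 88, 45^4 ≡ 145, 45^8 ≡ 16, 45^16 ≡ 107, 45^32 ≡ 125.
37 = 32 + 4 + 1, so 45^37 ≡ 125·145·45 ≡ 148 (mod 149).
x_0 = 45^37 mod 149 = 148.
x_0 = 148 ≡ −1, so 45 is not a witness.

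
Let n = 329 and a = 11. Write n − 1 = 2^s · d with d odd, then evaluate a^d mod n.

n − 1 = 328 = 2^3 · 41, so s = 3 and d = 41.
11^41 mod 329 = 107.

107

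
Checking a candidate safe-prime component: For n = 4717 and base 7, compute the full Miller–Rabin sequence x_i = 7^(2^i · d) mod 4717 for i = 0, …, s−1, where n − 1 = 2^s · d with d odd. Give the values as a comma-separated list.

944, 4340

n − 1 = 4716 = 2^2 · 1179, so s = 2 and d = 1179.
x_0 = 7^1179 mod 4717 = 944.
x_1 = 944^2 mod 4717 = 4340.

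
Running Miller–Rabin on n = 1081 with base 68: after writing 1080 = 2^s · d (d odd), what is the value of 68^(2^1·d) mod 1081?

576

n − 1 = 1080 = 2^3 · 135, so s = 3 and d = 135.
x_0 = 68^135 mod 1081 = 1011.
x_1 = 1011^2 mod 1081 = 576.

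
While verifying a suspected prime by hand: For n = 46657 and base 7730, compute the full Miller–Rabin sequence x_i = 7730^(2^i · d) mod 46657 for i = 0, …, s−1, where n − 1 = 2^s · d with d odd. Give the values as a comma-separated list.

n − 1 = 46656 = 2^6 · 729, so s = 6 and d = 729.
x_0 = 7730^729 mod 46657 = 46288.
x_1 = 46288^2 mod 46657 = 42847.
x_2 = 42847^2 mod 46657 = 5773.
x_3 = 5773^2 mod 46657 = 14431.
x_4 = 14431^2 mod 46657 = 23570.
x_5 = 23570^2 mod 46657 = 1.

46288, 42847, 5773, 14431, 23570, 1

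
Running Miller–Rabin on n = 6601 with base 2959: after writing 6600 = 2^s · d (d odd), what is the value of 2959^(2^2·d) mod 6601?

n − 1 = 6600 = 2^3 · 825, so s = 3 and d = 825.
x_0 = 2959^825 mod 6601 = 4185.
x_1 = 4185^2 mod 6601 = 1772.
x_2 = 1772^2 mod 6601 = 4509.

4509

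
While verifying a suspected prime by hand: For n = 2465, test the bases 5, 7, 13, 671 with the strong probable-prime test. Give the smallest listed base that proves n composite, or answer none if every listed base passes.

5

n − 1 = 2464 = 2^5 · 77, so s = 5 and d = 77.
Base 5: x_0 = 5^77 mod 2465 = 2145. x_0 is neither 1 nor 2464, so continue squaring. x_1 = 2145^2 mod 2465 = 1335. x_2 = 1335^2 mod 2465 = 30. x_3 = 30^2 mod 2465 = 900. x_4 = 900^2 mod 2465 = 1480. Reached i = s−1 = 4 without hitting −1: 5 is a Miller–Rabin witness and 2465 is composite.
Base 7: x_0 = 7^77 mod 2465 = 2437. x_0 is neither 1 nor 2464, so continue squaring. x_1 = 2437^2 mod 2465 = 784. x_2 = 784^2 mod 2465 = 871. x_3 = 871^2 mod 2465 = 1886. x_4 = 1886^2 mod 2465 = 1. x_4 = 1 but x_3 ≠ ±1, a nontrivial square root of 1 — 7 is a witness and 2465 is composite.
Base 13: x_0 = 13^77 mod 2465 = 608. x_0 is neither 1 nor 2464, so continue squaring. x_1 = 608^2 mod 2465 = 2379. x_2 = 2379^2 mod 2465 = 1. x_2 = 1 but x_1 ≠ ±1, a nontrivial square root of 1 — 13 is a witness and 2465 is composite.
Base 671: x_0 = 671^77 mod 2465 = 2406. x_0 is neither 1 nor 2464, so continue squaring. x_1 = 2406^2 mod 2465 = 1016. x_2 = 1016^2 mod 2465 = 1886. x_3 = 1886^2 mod 2465 = 1. x_3 = 1 but x_2 ≠ ±1, a nontrivial square root of 1 — 671 is a witness and 2465 is composite.
The smallest witness among the given bases is 5.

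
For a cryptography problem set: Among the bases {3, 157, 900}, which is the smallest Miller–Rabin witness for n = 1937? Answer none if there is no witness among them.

n − 1 = 1936 = 2^4 · 121, so s = 4 and d = 121.
Base 3: x_0 = 3^121 mod 1937 = 1745. x_0 is neither 1 nor 1936, so continue squaring. x_1 = 1745^2 mod 1937 = 61. x_2 = 61^2 mod 1937 = 1784. x_3 = 1784^2 mod 1937 = 165. Reached i = s−1 = 3 without hitting −1: 3 is a Miller–Rabin witness and 1937 is composite.
Base 157: x_0 = 157^121 mod 1937 = 1561. x_0 is neither 1 nor 1936, so continue squaring. x_1 = 1561^2 mod 1937 = 1912. x_2 = 1912^2 mod 1937 = 625. x_3 = 625^2 mod 1937 = 1288. Reached i = s−1 = 3 without hitting −1: 157 is a Miller–Rabin witness and 1937 is composite.
Base 900: x_0 = 900^121 mod 1937 = 1082. x_0 is neither 1 nor 1936, so continue squaring. x_1 = 1082^2 mod 1937 = 776. x_2 = 776^2 mod 1937 = 1706. x_3 = 1706^2 mod 1937 = 1062. Reached i = s−1 = 3 without hitting −1: 900 is a Miller–Rabin witness and 1937 is composite.
The smallest witness among the given bases is 3.

3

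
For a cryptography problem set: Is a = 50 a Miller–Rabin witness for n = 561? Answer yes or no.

n − 1 = 560 = 2^4 · 35, so s = 4 and d = 35.
x_0 = 50^35 mod 561 = 560.
x_0 = 560 ≡ −1, so 50 is not a witness.

no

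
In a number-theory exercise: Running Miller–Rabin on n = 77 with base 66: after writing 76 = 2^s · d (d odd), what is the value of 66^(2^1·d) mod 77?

44

n − 1 = 76 = 2^2 · 19, so s = 2 and d = 19.
x_0 = 66^19 mod 77 = 66.
x_1 = 66^2 mod 77 = 44.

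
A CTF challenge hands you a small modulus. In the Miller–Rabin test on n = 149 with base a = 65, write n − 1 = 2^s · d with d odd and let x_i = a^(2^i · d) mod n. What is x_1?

n − 1 = 148 = 2^2 · 37, so s = 2 and d = 37.
Repeated squaring mod 149: 65^1 ≡ 65, 65^2 ≡ 53, 65^4 ≡ 127, 65^8 ≡ 37, 65^16 ≡ 28, 65^32 ≡ 39.
37 = 32 + 4 + 1, so 65^37 ≡ 39·127·65 ≡ 105 (mod 149).
x_0 = 105.
x_1 = 105^2 mod 149 = 148.

148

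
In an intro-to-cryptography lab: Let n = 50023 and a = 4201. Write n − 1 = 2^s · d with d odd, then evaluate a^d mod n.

1

n − 1 = 50022 = 2^1 · 25011, so s = 1 and d = 25011.
Repeated squaring mod 50023: 4201^1 ≡ 4201, 4201^2 ≡ 40305, 4201^4 ≡ 46123, 4201^8 ≡ 3008, 4201^16 ≡ 43924, 4201^32 ≡ 30712, 4201^64 ≡ 43279, 4201^128 ≡ 10629, 4201^256 ≡ 23707, 4201^512 ≡ 13444, 4201^1024 ≡ 8037, 4201^2048 ≡ 13676, 4201^4096 ≡ 47002, 4201^8192 ≡ 22255, 4201^16384 ≡ 7302.
25011 = 16384 + 8192 + 256 + 128 + 32 + 16 + 2 + 1, so 4201^25011 ≡ 7302·22255·23707·10629·30712·43924·40305·4201 ≡ 1 (mod 50023).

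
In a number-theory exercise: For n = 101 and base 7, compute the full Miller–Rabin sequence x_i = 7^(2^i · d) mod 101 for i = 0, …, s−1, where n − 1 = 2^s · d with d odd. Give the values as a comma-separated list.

10, 100

n − 1 = 100 = 2^2 · 25, so s = 2 and d = 25.
x_0 = 7^25 mod 101 = 10.
x_1 = 10^2 mod 101 = 100.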